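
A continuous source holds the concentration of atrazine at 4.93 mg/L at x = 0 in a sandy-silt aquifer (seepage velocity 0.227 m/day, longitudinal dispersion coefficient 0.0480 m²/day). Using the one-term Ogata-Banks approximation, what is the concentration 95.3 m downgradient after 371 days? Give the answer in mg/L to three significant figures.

0.156 mg/L

For a continuous step input, C/C₀ ≈ ½·erfc((x−vt)/(2√(Dt))).
vt = 0.227 × 371 = 84.217 m and 2√(Dt) = 2√(0.0480 × 371) = 8.440 m.
Argument (x−vt)/(2√(Dt)) = (95.3 − 84.217)/8.440 = 1.313; ½·erfc(1.313) = 0.03167.
C = 4.93 × 0.03167 = 0.156 mg/L.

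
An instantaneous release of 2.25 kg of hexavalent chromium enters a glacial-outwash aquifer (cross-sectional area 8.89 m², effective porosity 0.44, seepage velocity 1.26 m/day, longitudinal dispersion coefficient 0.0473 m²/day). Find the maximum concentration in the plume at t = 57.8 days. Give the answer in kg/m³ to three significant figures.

The peak of an instantaneous 1D plume sits at x = vt; there the Gaussian factor is 1 and C_max = M/(n_e·A·√(4πDt)), where n_e·A is the pore area the mass is dissolved in.
√(4πDt) = √(4π × 0.0473 × 57.8) = 5.861 m, so C_max = 2.25/(0.44 × 8.89 × 5.861) = 0.0981 kg/m³.

0.0981 kg/m³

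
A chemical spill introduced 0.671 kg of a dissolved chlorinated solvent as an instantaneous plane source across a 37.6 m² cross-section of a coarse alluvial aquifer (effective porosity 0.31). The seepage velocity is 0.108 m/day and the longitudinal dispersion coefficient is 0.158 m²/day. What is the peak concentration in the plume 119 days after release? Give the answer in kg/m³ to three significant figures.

The peak of an instantaneous 1D plume sits at x = vt; there the Gaussian factor is 1 and C_max = M/(n_e·A·√(4πDt)), where n_e·A is the pore area the mass is dissolved in.
√(4πDt) = √(4π × 0.158 × 119) = 15.37 m, so C_max = 0.671/(0.31 × 37.6 × 15.37) = 0.00375 kg/m³.

0.00375 kg/m³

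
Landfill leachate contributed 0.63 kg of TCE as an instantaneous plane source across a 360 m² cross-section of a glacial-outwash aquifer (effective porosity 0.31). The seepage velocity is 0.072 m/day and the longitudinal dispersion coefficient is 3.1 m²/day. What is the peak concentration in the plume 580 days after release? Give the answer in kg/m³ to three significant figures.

The peak of an instantaneous 1D plume sits at x = vt; there the Gaussian factor is 1 and C_max = M/(n_e·A·√(4πDt)), where n_e·A is the pore area the mass is dissolved in.
√(4πDt) = √(4π × 3.1 × 580) = 150.3 m, so C_max = 0.63/(0.31 × 360 × 150.3) = 3.76e-05 kg/m³.

3.76e-05 kg/m³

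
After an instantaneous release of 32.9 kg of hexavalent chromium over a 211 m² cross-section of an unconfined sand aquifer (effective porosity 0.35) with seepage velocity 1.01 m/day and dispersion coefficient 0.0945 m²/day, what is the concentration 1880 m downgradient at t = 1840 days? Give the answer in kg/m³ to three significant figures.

For an instantaneous plane source, C(x,t) = M/(n_e·A·√(4πDt)) · exp(−(x−vt)²/(4Dt)), with n_e·A the pore (flow) area.
Plume center vt = 1.01 × 1840 = 1858.4 m, so the well at 1880 m is 21.6 m downgradient of the peak.
√(4πDt) = 46.74 m, giving peak height M/(n_e·A·√(4πDt)) = 32.9/(0.35 × 211 × 46.74) = 0.009531 kg/m³.
(x−vt)²/(4Dt) = (21.6)²/(4 × 0.0945 × 1840) = 0.6708; exp(−0.6708) = 0.5113.
C = 0.009531 × 0.5113 = 0.00487 kg/m³.

0.00487 kg/m³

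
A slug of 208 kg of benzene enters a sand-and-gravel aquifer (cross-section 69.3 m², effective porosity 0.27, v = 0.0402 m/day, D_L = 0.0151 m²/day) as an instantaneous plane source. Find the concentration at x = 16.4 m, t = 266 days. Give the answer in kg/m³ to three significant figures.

For an instantaneous plane source, C(x,t) = M/(n_e·A·√(4πDt)) · exp(−(x−vt)²/(4Dt)), with n_e·A the pore (flow) area.
Plume center vt = 0.0402 × 266 = 10.6932 m, so the well at 16.4 m is 5.7068 m downgradient of the peak.
√(4πDt) = 7.105 m, giving peak height M/(n_e·A·√(4πDt)) = 208/(0.27 × 69.3 × 7.105) = 1.565 kg/m³.
(x−vt)²/(4Dt) = (5.7068)²/(4 × 0.0151 × 266) = 2.027; exp(−2.027) = 0.1317.
C = 1.565 × 0.1317 = 0.206 kg/m³.

0.206 kg/m³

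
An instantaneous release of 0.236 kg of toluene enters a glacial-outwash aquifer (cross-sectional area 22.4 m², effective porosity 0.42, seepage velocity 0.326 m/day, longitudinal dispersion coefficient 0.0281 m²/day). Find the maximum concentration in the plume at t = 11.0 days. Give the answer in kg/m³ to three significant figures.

0.0127 kg/m³

The peak of an instantaneous 1D plume sits at x = vt; there the Gaussian factor is 1 and C_max = M/(n_e·A·√(4πDt)), where n_e·A is the pore area the mass is dissolved in.
√(4πDt) = √(4π × 0.0281 × 11.0) = 1.971 m, so C_max = 0.236/(0.42 × 22.4 × 1.971) = 0.0127 kg/m³.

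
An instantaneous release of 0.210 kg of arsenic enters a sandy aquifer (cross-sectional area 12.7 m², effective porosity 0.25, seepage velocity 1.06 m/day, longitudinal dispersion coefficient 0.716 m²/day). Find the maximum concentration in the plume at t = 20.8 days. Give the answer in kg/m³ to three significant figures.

0.00483 kg/m³

The peak of an instantaneous 1D plume sits at x = vt; there the Gaussian factor is 1 and C_max = M/(n_e·A·√(4πDt)), where n_e·A is the pore area the mass is dissolved in.
√(4πDt) = √(4π × 0.716 × 20.8) = 13.68 m, so C_max = 0.210/(0.25 × 12.7 × 13.68) = 0.00483 kg/m³.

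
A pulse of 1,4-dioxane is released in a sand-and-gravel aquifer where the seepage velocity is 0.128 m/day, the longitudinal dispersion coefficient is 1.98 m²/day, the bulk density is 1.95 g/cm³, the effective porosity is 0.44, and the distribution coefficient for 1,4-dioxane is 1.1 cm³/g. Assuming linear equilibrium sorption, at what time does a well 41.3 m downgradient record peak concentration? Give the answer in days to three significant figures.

Retardation factor R = 1 + ρ_b·K_d/n = 1 + 1.95 × 1.1/0.44 = 5.875.
Sorption retards both mechanisms: v_R = v/R = 0.02179 m/day, D_R = D/R = 0.3370 m²/day.
Peak time from v_R²t² + 2D_R t − x² = 0: t = (√(D_R² + v_R²x²) − D_R)/v_R².
√(D_R² + v_R²x²) = √(0.3370² + 0.02179² × 41.3²) = 0.9610; v_R² = 0.0004748.
t = (0.9610 − 0.3370)/0.0004748 = 1310 days.

1310 days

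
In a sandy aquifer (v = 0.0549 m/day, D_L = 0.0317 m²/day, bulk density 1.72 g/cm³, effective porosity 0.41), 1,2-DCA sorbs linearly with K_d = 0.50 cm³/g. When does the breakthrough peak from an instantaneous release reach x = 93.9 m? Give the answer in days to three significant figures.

Retardation factor R = 1 + ρ_b·K_d/n = 1 + 1.72 × 0.50/0.41 = 3.098.
Sorption retards both mechanisms: v_R = v/R = 0.01772 m/day, D_R = D/R = 0.01023 m²/day.
Peak time from v_R²t² + 2D_R t − x² = 0: t = (√(D_R² + v_R²x²) − D_R)/v_R².
√(D_R² + v_R²x²) = √(0.01023² + 0.01772² × 93.9²) = 1.664; v_R² = 0.0003140.
t = (1.664 − 0.01023)/0.0003140 = 5270 days.

5270 days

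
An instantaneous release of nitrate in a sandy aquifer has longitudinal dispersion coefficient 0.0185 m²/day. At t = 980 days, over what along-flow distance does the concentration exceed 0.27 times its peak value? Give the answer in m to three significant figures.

19.5 m

The plume is Gaussian with σ = √(2Dt) = √(2 × 0.0185 × 980) = 6.022 m.
C/C_peak = exp(−Δx²/(2σ²)) = 0.27 ⇒ Δx = σ·√(−2 ln 0.27) = 6.022 × 1.618 = 9.744 m.
Width = 2Δx = 19.5 m.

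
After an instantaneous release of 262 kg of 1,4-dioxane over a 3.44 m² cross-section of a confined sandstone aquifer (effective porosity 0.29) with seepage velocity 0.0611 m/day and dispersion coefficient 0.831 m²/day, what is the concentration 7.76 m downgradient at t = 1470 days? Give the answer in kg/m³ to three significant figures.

0.534 kg/m³

For an instantaneous plane source, C(x,t) = M/(n_e·A·√(4πDt)) · exp(−(x−vt)²/(4Dt)), with n_e·A the pore (flow) area.
Plume center vt = 0.0611 × 1470 = 89.817 m, so the well at 7.76 m is 82.057 m upgradient of the peak.
√(4πDt) = 123.9 m, giving peak height M/(n_e·A·√(4πDt)) = 262/(0.29 × 3.44 × 123.9) = 2.120 kg/m³.
(x−vt)²/(4Dt) = (-82.057)²/(4 × 0.831 × 1470) = 1.378; exp(−1.378) = 0.2521.
C = 2.120 × 0.2521 = 0.534 kg/m³.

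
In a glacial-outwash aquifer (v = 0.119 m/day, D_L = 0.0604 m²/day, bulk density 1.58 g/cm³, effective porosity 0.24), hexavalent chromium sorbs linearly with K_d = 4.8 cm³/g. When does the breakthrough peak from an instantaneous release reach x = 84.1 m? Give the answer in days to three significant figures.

22900 days

Retardation factor R = 1 + ρ_b·K_d/n = 1 + 1.58 × 4.8/0.24 = 32.60.
Sorption retards both mechanisms: v_R = v/R = 0.003650 m/day, D_R = D/R = 0.001853 m²/day.
Peak time from v_R²t² + 2D_R t − x² = 0: t = (√(D_R² + v_R²x²) − D_R)/v_R².
√(D_R² + v_R²x²) = √(0.001853² + 0.003650² × 84.1²) = 0.3070; v_R² = 1.332e-05.
t = (0.3070 − 0.001853)/1.332e-05 = 22900 days.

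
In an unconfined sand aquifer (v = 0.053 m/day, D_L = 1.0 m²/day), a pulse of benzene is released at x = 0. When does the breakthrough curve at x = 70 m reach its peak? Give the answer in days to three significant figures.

1010 days

For the 1D instantaneous-source solution, setting ∂C/∂t = 0 at fixed x gives v²t² + 2Dt − x² = 0, so t = (√(D² + v²x²) − D)/v².
√(D² + v²x²) = √(1.0² + 0.053² × 70²) = 3.842; v² = 0.002809.
t = (3.842 − 1.0)/0.002809 = 1010 days (vs. the pure-advection estimate x/v = 1320 d).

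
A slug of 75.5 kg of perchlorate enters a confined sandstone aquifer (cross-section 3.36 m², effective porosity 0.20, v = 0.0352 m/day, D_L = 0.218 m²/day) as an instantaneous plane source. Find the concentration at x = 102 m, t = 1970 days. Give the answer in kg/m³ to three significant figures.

0.822 kg/m³

For an instantaneous plane source, C(x,t) = M/(n_e·A·√(4πDt)) · exp(−(x−vt)²/(4Dt)), with n_e·A the pore (flow) area.
Plume center vt = 0.0352 × 1970 = 69.344 m, so the well at 102 m is 32.656 m downgradient of the peak.
√(4πDt) = 73.46 m, giving peak height M/(n_e·A·√(4πDt)) = 75.5/(0.20 × 3.36 × 73.46) = 1.529 kg/m³.
(x−vt)²/(4Dt) = (32.656)²/(4 × 0.218 × 1970) = 0.6208; exp(−0.6208) = 0.5375.
C = 1.529 × 0.5375 = 0.822 kg/m³.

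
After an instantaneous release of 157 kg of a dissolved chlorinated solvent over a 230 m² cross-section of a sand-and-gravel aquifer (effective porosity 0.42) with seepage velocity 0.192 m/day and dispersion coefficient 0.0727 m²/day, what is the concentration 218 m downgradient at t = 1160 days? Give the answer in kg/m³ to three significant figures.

0.0467 kg/m³

For an instantaneous plane source, C(x,t) = M/(n_e·A·√(4πDt)) · exp(−(x−vt)²/(4Dt)), with n_e·A the pore (flow) area.
Plume center vt = 0.192 × 1160 = 222.72 m, so the well at 218 m is 4.72 m upgradient of the peak.
√(4πDt) = 32.55 m, giving peak height M/(n_e·A·√(4πDt)) = 157/(0.42 × 230 × 32.55) = 0.04993 kg/m³.
(x−vt)²/(4Dt) = (-4.72)²/(4 × 0.0727 × 1160) = 0.06604; exp(−0.06604) = 0.9361.
C = 0.04993 × 0.9361 = 0.0467 kg/m³.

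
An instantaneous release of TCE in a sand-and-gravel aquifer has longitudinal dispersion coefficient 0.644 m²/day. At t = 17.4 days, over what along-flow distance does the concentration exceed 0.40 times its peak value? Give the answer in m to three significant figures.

The plume is Gaussian with σ = √(2Dt) = √(2 × 0.644 × 17.4) = 4.734 m.
C/C_peak = exp(−Δx²/(2σ²)) = 0.40 ⇒ Δx = σ·√(−2 ln 0.40) = 4.734 × 1.354 = 6.410 m.
Width = 2Δx = 12.8 m.

12.8 m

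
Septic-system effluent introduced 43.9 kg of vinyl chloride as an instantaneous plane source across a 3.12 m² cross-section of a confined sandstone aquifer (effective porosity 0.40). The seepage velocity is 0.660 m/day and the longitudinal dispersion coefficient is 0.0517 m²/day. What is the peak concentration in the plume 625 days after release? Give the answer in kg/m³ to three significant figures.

The peak of an instantaneous 1D plume sits at x = vt; there the Gaussian factor is 1 and C_max = M/(n_e·A·√(4πDt)), where n_e·A is the pore area the mass is dissolved in.
√(4πDt) = √(4π × 0.0517 × 625) = 20.15 m, so C_max = 43.9/(0.40 × 3.12 × 20.15) = 1.75 kg/m³.

1.75 kg/m³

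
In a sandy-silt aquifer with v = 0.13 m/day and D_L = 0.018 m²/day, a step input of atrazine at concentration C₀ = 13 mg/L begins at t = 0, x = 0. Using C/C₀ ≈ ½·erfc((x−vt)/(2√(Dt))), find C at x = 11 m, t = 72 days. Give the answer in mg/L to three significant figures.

For a continuous step input, C/C₀ ≈ ½·erfc((x−vt)/(2√(Dt))).
vt = 0.13 × 72 = 9.36 m and 2√(Dt) = 2√(0.018 × 72) = 2.277 m.
Argument (x−vt)/(2√(Dt)) = (11 − 9.36)/2.277 = 0.7202; ½·erfc(0.7202) = 0.1542.
C = 13 × 0.1542 = 2.00 mg/L.

2.00 mg/L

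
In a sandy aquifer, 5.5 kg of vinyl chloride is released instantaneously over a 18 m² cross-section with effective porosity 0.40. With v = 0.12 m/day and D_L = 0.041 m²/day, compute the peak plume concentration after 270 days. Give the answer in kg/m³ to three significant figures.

0.0648 kg/m³

The peak of an instantaneous 1D plume sits at x = vt; there the Gaussian factor is 1 and C_max = M/(n_e·A·√(4πDt)), where n_e·A is the pore area the mass is dissolved in.
√(4πDt) = √(4π × 0.041 × 270) = 11.79 m, so C_max = 5.5/(0.40 × 18 × 11.79) = 0.0648 kg/m³.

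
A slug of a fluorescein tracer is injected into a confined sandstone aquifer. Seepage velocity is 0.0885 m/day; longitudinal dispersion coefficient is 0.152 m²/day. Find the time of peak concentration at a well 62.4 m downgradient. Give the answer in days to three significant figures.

For the 1D instantaneous-source solution, setting ∂C/∂t = 0 at fixed x gives v²t² + 2Dt − x² = 0, so t = (√(D² + v²x²) − D)/v².
√(D² + v²x²) = √(0.152² + 0.0885² × 62.4²) = 5.524; v² = 0.00783225.
t = (5.524 − 0.152)/0.00783225 = 686 days (vs. the pure-advection estimate x/v = 705 d).

686 days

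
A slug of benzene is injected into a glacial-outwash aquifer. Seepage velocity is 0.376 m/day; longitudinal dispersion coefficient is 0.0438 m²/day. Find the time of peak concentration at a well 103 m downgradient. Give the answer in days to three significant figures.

274 days

For the 1D instantaneous-source solution, setting ∂C/∂t = 0 at fixed x gives v²t² + 2Dt − x² = 0, so t = (√(D² + v²x²) − D)/v².
√(D² + v²x²) = √(0.0438² + 0.376² × 103²) = 38.73; v² = 0.141376.
t = (38.73 − 0.0438)/0.141376 = 274 days (vs. the pure-advection estimate x/v = 274 d).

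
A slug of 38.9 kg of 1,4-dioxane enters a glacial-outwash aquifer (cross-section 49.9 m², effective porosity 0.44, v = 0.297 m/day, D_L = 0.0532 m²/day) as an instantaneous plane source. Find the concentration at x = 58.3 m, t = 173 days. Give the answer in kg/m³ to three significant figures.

For an instantaneous plane source, C(x,t) = M/(n_e·A·√(4πDt)) · exp(−(x−vt)²/(4Dt)), with n_e·A the pore (flow) area.
Plume center vt = 0.297 × 173 = 51.381 m, so the well at 58.3 m is 6.919 m downgradient of the peak.
√(4πDt) = 10.75 m, giving peak height M/(n_e·A·√(4πDt)) = 38.9/(0.44 × 49.9 × 10.75) = 0.1648 kg/m³.
(x−vt)²/(4Dt) = (6.919)²/(4 × 0.0532 × 173) = 1.300; exp(−1.300) = 0.2725.
C = 0.1648 × 0.2725 = 0.0449 kg/m³.

0.0449 kg/m³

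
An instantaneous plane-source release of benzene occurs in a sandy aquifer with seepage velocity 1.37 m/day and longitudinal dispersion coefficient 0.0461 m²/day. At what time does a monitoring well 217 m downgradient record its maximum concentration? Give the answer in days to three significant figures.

For the 1D instantaneous-source solution, setting ∂C/∂t = 0 at fixed x gives v²t² + 2Dt − x² = 0, so t = (√(D² + v²x²) − D)/v².
√(D² + v²x²) = √(0.0461² + 1.37² × 217²) = 297.3; v² = 1.8769.
t = (297.3 − 0.0461)/1.8769 = 158 days (vs. the pure-advection estimate x/v = 158 d).

158 days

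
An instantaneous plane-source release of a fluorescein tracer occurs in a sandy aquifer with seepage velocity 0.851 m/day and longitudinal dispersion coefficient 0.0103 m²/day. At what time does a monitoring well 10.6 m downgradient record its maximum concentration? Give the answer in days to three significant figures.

12.4 days

For the 1D instantaneous-source solution, setting ∂C/∂t = 0 at fixed x gives v²t² + 2Dt − x² = 0, so t = (√(D² + v²x²) − D)/v².
√(D² + v²x²) = √(0.0103² + 0.851² × 10.6²) = 9.021; v² = 0.724201.
t = (9.021 − 0.0103)/0.724201 = 12.4 days (vs. the pure-advection estimate x/v = 12.5 d).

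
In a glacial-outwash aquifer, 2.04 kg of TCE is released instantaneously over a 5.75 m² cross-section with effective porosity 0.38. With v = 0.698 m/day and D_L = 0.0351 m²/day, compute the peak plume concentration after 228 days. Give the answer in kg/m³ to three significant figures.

The peak of an instantaneous 1D plume sits at x = vt; there the Gaussian factor is 1 and C_max = M/(n_e·A·√(4πDt)), where n_e·A is the pore area the mass is dissolved in.
√(4πDt) = √(4π × 0.0351 × 228) = 10.03 m, so C_max = 2.04/(0.38 × 5.75 × 10.03) = 0.0931 kg/m³.

0.0931 kg/m³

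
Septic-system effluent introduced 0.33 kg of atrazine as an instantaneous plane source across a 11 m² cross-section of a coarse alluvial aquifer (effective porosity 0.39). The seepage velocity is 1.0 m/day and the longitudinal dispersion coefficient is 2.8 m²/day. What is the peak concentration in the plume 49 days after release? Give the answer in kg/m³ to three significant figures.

The peak of an instantaneous 1D plume sits at x = vt; there the Gaussian factor is 1 and C_max = M/(n_e·A·√(4πDt)), where n_e·A is the pore area the mass is dissolved in.
√(4πDt) = √(4π × 2.8 × 49) = 41.52 m, so C_max = 0.33/(0.39 × 11 × 41.52) = 0.00185 kg/m³.

0.00185 kg/m³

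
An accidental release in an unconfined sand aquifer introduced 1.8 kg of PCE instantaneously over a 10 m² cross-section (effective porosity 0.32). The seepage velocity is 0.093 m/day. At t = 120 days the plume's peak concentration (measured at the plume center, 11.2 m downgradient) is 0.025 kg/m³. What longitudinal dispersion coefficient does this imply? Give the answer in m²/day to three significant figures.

0.336 m²/day

At the plume center C_max = M/(n_e·A·√(4πDt)), so D = M²/(4πt·(n_e·A·C_max)²).
n_e·A·C_max = 0.32 × 10 × 0.025 = 0.08000 kg/m.
D = 1.8²/(4π × 120 × 0.08000²) = 0.336 m²/day.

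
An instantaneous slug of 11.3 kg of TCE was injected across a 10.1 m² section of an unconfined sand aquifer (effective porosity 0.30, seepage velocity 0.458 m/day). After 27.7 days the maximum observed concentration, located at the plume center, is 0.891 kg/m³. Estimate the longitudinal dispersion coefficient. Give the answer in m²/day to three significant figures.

At the plume center C_max = M/(n_e·A·√(4πDt)), so D = M²/(4πt·(n_e·A·C_max)²).
n_e·A·C_max = 0.30 × 10.1 × 0.891 = 2.700 kg/m.
D = 11.3²/(4π × 27.7 × 2.700²) = 0.0503 m²/day.

0.0503 m²/day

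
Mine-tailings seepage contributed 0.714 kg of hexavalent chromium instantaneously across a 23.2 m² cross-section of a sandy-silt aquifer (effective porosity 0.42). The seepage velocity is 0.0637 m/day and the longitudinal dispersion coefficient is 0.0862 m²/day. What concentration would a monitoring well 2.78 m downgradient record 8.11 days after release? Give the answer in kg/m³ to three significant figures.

0.00396 kg/m³

For an instantaneous plane source, C(x,t) = M/(n_e·A·√(4πDt)) · exp(−(x−vt)²/(4Dt)), with n_e·A the pore (flow) area.
Plume center vt = 0.0637 × 8.11 = 0.516607 m, so the well at 2.78 m is 2.263393 m downgradient of the peak.
√(4πDt) = 2.964 m, giving peak height M/(n_e·A·√(4πDt)) = 0.714/(0.42 × 23.2 × 2.964) = 0.02472 kg/m³.
(x−vt)²/(4Dt) = (2.263393)²/(4 × 0.0862 × 8.11) = 1.832; exp(−1.832) = 0.1601.
C = 0.02472 × 0.1601 = 0.00396 kg/m³.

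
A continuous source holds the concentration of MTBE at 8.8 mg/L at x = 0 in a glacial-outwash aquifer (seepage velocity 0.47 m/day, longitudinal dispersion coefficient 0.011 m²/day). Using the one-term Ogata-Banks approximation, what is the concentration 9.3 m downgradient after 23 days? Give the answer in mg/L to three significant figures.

For a continuous step input, C/C₀ ≈ ½·erfc((x−vt)/(2√(Dt))).
vt = 0.47 × 23 = 10.81 m and 2√(Dt) = 2√(0.011 × 23) = 1.006 m.
Argument (x−vt)/(2√(Dt)) = (9.3 − 10.81)/1.006 = -1.501; ½·erfc(-1.501) = 0.9831.
C = 8.8 × 0.9831 = 8.65 mg/L.

8.65 mg/L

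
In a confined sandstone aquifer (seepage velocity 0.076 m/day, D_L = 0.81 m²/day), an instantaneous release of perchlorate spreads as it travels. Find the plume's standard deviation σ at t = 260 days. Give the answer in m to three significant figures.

Dispersive spreading gives a Gaussian with σ² = 2Dt; advection only shifts the center.
σ = √(2 × 0.81 × 260) = 20.5 m.

20.5 m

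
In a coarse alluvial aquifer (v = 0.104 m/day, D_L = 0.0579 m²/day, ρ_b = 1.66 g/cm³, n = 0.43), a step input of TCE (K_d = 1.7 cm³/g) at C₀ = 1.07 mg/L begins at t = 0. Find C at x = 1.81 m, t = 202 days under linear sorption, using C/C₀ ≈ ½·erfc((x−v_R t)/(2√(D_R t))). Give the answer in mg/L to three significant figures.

Retardation factor R = 1 + ρ_b·K_d/n = 1 + 1.66 × 1.7/0.43 = 7.563.
Sorption retards both mechanisms: v_R = v/R = 0.01375 m/day, D_R = D/R = 0.007656 m²/day.
v_R·t = 0.01375 × 202 = 2.7775 m; 2√(D_R t) = 2.487 m; argument = (1.81 − 2.7775)/2.487 = -0.3890.
C = C₀ × ½·erfc(-0.3890) = 1.07 × 0.7089 = 0.759 mg/L.

0.759 mg/L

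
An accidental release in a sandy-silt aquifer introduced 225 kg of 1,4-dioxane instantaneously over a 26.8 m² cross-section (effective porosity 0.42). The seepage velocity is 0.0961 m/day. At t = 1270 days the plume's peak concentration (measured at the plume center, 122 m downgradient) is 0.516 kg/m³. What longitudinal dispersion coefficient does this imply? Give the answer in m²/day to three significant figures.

0.0940 m²/day

At the plume center C_max = M/(n_e·A·√(4πDt)), so D = M²/(4πt·(n_e·A·C_max)²).
n_e·A·C_max = 0.42 × 26.8 × 0.516 = 5.808 kg/m.
D = 225²/(4π × 1270 × 5.808²) = 0.0940 m²/day.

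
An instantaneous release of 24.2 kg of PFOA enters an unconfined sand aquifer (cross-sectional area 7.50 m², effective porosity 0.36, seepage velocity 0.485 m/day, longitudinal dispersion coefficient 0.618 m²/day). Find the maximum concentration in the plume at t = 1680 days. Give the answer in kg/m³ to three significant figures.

The peak of an instantaneous 1D plume sits at x = vt; there the Gaussian factor is 1 and C_max = M/(n_e·A·√(4πDt)), where n_e·A is the pore area the mass is dissolved in.
√(4πDt) = √(4π × 0.618 × 1680) = 114.2 m, so C_max = 24.2/(0.36 × 7.50 × 114.2) = 0.0785 kg/m³.

0.0785 kg/m³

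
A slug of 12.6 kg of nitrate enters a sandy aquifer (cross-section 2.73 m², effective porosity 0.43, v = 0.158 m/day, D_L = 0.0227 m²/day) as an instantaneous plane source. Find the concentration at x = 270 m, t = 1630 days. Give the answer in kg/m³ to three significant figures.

For an instantaneous plane source, C(x,t) = M/(n_e·A·√(4πDt)) · exp(−(x−vt)²/(4Dt)), with n_e·A the pore (flow) area.
Plume center vt = 0.158 × 1630 = 257.54 m, so the well at 270 m is 12.46 m downgradient of the peak.
√(4πDt) = 21.56 m, giving peak height M/(n_e·A·√(4πDt)) = 12.6/(0.43 × 2.73 × 21.56) = 0.4978 kg/m³.
(x−vt)²/(4Dt) = (12.46)²/(4 × 0.0227 × 1630) = 1.049; exp(−1.049) = 0.3503.
C = 0.4978 × 0.3503 = 0.174 kg/m³.

0.174 kg/m³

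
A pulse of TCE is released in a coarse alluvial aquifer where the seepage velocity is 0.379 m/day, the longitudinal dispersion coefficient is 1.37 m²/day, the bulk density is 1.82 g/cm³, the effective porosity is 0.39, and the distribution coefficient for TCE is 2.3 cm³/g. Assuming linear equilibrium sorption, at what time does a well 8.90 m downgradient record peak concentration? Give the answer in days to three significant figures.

185 days

Retardation factor R = 1 + ρ_b·K_d/n = 1 + 1.82 × 2.3/0.39 = 11.73.
Sorption retards both mechanisms: v_R = v/R = 0.03231 m/day, D_R = D/R = 0.1168 m²/day.
Peak time from v_R²t² + 2D_R t − x² = 0: t = (√(D_R² + v_R²x²) − D_R)/v_R².
√(D_R² + v_R²x²) = √(0.1168² + 0.03231² × 8.90²) = 0.3104; v_R² = 0.001044.
t = (0.3104 − 0.1168)/0.001044 = 185 days.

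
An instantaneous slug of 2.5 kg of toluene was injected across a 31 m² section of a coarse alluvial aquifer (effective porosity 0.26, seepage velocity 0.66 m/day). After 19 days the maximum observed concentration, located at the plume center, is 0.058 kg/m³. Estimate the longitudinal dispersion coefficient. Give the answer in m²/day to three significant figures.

0.120 m²/day

At the plume center C_max = M/(n_e·A·√(4πDt)), so D = M²/(4πt·(n_e·A·C_max)²).
n_e·A·C_max = 0.26 × 31 × 0.058 = 0.4675 kg/m.
D = 2.5²/(4π × 19 × 0.4675²) = 0.120 m²/day.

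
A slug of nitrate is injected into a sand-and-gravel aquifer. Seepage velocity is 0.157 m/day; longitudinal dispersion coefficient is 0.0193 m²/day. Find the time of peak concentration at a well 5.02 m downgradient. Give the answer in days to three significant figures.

31.2 days

For the 1D instantaneous-source solution, setting ∂C/∂t = 0 at fixed x gives v²t² + 2Dt − x² = 0, so t = (√(D² + v²x²) − D)/v².
√(D² + v²x²) = √(0.0193² + 0.157² × 5.02²) = 0.7884; v² = 0.024649.
t = (0.7884 − 0.0193)/0.024649 = 31.2 days (vs. the pure-advection estimate x/v = 32.0 d).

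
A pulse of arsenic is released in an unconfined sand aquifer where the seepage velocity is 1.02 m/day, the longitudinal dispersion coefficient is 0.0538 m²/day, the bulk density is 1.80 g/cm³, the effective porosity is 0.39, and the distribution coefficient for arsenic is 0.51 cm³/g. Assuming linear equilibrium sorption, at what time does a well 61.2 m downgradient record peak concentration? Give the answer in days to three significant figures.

Retardation factor R = 1 + ρ_b·K_d/n = 1 + 1.80 × 0.51/0.39 = 3.354.
Sorption retards both mechanisms: v_R = v/R = 0.3041 m/day, D_R = D/R = 0.01604 m²/day.
Peak time from v_R²t² + 2D_R t − x² = 0: t = (√(D_R² + v_R²x²) − D_R)/v_R².
√(D_R² + v_R²x²) = √(0.01604² + 0.3041² × 61.2²) = 18.61; v_R² = 0.09248.
t = (18.61 − 0.01604)/0.09248 = 201 days.

201 days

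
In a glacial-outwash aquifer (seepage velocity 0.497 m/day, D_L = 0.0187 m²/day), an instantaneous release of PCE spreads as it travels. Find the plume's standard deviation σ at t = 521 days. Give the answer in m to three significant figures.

Dispersive spreading gives a Gaussian with σ² = 2Dt; advection only shifts the center.
σ = √(2 × 0.0187 × 521) = 4.41 m.

4.41 m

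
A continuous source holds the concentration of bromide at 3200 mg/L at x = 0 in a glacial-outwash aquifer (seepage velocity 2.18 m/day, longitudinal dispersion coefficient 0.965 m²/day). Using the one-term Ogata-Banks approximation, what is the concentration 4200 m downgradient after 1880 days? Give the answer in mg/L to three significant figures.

For a continuous step input, C/C₀ ≈ ½·erfc((x−vt)/(2√(Dt))).
vt = 2.18 × 1880 = 4098.4 m and 2√(Dt) = 2√(0.965 × 1880) = 85.19 m.
Argument (x−vt)/(2√(Dt)) = (4200 − 4098.4)/85.19 = 1.193; ½·erfc(1.193) = 0.04579.
C = 3200 × 0.04579 = 147 mg/L.

147 mg/L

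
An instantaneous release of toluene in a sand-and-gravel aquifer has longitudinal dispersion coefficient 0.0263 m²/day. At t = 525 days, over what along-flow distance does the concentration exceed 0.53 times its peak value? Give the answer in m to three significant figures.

11.8 m

The plume is Gaussian with σ = √(2Dt) = √(2 × 0.0263 × 525) = 5.255 m.
C/C_peak = exp(−Δx²/(2σ²)) = 0.53 ⇒ Δx = σ·√(−2 ln 0.53) = 5.255 × 1.127 = 5.922 m.
Width = 2Δx = 11.8 m.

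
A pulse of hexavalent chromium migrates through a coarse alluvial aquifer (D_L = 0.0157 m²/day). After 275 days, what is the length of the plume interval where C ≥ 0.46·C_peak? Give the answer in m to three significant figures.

The plume is Gaussian with σ = √(2Dt) = √(2 × 0.0157 × 275) = 2.939 m.
C/C_peak = exp(−Δx²/(2σ²)) = 0.46 ⇒ Δx = σ·√(−2 ln 0.46) = 2.939 × 1.246 = 3.662 m.
Width = 2Δx = 7.32 m.

7.32 m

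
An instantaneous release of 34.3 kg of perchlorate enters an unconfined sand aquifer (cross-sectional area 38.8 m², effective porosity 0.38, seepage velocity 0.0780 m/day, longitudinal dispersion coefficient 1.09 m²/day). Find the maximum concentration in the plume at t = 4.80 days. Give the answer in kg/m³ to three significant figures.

0.287 kg/m³

The peak of an instantaneous 1D plume sits at x = vt; there the Gaussian factor is 1 and C_max = M/(n_e·A·√(4πDt)), where n_e·A is the pore area the mass is dissolved in.
√(4πDt) = √(4π × 1.09 × 4.80) = 8.108 m, so C_max = 34.3/(0.38 × 38.8 × 8.108) = 0.287 kg/m³.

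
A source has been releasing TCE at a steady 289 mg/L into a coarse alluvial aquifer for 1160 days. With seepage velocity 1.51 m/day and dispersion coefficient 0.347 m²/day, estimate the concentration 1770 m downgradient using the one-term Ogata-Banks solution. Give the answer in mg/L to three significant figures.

For a continuous step input, C/C₀ ≈ ½·erfc((x−vt)/(2√(Dt))).
vt = 1.51 × 1160 = 1751.6 m and 2√(Dt) = 2√(0.347 × 1160) = 40.13 m.
Argument (x−vt)/(2√(Dt)) = (1770 − 1751.6)/40.13 = 0.4585; ½·erfc(0.4585) = 0.2584.
C = 289 × 0.2584 = 74.7 mg/L.

74.7 mg/L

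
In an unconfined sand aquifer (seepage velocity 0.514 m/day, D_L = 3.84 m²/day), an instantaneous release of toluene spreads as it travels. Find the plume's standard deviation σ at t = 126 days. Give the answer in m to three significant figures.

31.1 m

Dispersive spreading gives a Gaussian with σ² = 2Dt; advection only shifts the center.
σ = √(2 × 3.84 × 126) = 31.1 m.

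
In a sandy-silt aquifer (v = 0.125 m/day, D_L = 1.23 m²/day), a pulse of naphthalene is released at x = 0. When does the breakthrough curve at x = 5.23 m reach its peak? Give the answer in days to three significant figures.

For the 1D instantaneous-source solution, setting ∂C/∂t = 0 at fixed x gives v²t² + 2Dt − x² = 0, so t = (√(D² + v²x²) − D)/v².
√(D² + v²x²) = √(1.23² + 0.125² × 5.23²) = 1.393; v² = 0.015625.
t = (1.393 − 1.23)/0.015625 = 10.4 days (vs. the pure-advection estimate x/v = 41.8 d).

10.4 days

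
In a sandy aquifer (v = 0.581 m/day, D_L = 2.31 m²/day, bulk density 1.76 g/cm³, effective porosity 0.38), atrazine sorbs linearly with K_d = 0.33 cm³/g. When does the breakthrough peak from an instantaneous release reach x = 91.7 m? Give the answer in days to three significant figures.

382 days

Retardation factor R = 1 + ρ_b·K_d/n = 1 + 1.76 × 0.33/0.38 = 2.528.
Sorption retards both mechanisms: v_R = v/R = 0.2298 m/day, D_R = D/R = 0.9138 m²/day.
Peak time from v_R²t² + 2D_R t − x² = 0: t = (√(D_R² + v_R²x²) − D_R)/v_R².
√(D_R² + v_R²x²) = √(0.9138² + 0.2298² × 91.7²) = 21.09; v_R² = 0.05281.
t = (21.09 − 0.9138)/0.05281 = 382 days.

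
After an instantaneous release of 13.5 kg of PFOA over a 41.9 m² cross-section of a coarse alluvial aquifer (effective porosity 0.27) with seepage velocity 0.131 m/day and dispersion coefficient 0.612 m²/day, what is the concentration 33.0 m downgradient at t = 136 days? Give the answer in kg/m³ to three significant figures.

0.0185 kg/m³

For an instantaneous plane source, C(x,t) = M/(n_e·A·√(4πDt)) · exp(−(x−vt)²/(4Dt)), with n_e·A the pore (flow) area.
Plume center vt = 0.131 × 136 = 17.816 m, so the well at 33.0 m is 15.184 m downgradient of the peak.
√(4πDt) = 32.34 m, giving peak height M/(n_e·A·√(4πDt)) = 13.5/(0.27 × 41.9 × 32.34) = 0.03690 kg/m³.
(x−vt)²/(4Dt) = (15.184)²/(4 × 0.612 × 136) = 0.6925; exp(−0.6925) = 0.5003.
C = 0.03690 × 0.5003 = 0.0185 kg/m³.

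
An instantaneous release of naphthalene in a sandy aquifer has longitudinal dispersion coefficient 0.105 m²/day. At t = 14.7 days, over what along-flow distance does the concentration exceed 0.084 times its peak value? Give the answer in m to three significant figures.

7.82 m

The plume is Gaussian with σ = √(2Dt) = √(2 × 0.105 × 14.7) = 1.757 m.
C/C_peak = exp(−Δx²/(2σ²)) = 0.084 ⇒ Δx = σ·√(−2 ln 0.084) = 1.757 × 2.226 = 3.911 m.
Width = 2Δx = 7.82 m.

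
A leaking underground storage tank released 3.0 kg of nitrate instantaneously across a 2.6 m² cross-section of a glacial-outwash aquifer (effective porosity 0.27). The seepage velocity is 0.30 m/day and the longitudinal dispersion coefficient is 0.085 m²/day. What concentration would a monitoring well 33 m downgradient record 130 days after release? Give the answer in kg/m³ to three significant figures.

For an instantaneous plane source, C(x,t) = M/(n_e·A·√(4πDt)) · exp(−(x−vt)²/(4Dt)), with n_e·A the pore (flow) area.
Plume center vt = 0.30 × 130 = 39 m, so the well at 33 m is 6 m upgradient of the peak.
√(4πDt) = 11.78 m, giving peak height M/(n_e·A·√(4πDt)) = 3.0/(0.27 × 2.6 × 11.78) = 0.3628 kg/m³.
(x−vt)²/(4Dt) = (-6)²/(4 × 0.085 × 130) = 0.8145; exp(−0.8145) = 0.4429.
C = 0.3628 × 0.4429 = 0.161 kg/m³.

0.161 kg/m³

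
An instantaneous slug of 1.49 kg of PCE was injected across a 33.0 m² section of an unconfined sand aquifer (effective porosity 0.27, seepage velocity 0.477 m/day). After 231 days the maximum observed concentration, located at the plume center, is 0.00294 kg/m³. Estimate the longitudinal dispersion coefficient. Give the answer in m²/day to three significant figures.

At the plume center C_max = M/(n_e·A·√(4πDt)), so D = M²/(4πt·(n_e·A·C_max)²).
n_e·A·C_max = 0.27 × 33.0 × 0.00294 = 0.02620 kg/m.
D = 1.49²/(4π × 231 × 0.02620²) = 1.11 m²/day.

1.11 m²/day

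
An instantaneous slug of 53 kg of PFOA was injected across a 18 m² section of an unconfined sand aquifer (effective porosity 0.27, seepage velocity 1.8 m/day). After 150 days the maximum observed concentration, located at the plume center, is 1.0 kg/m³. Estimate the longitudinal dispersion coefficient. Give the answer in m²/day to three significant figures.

0.0631 m²/day

At the plume center C_max = M/(n_e·A·√(4πDt)), so D = M²/(4πt·(n_e·A·C_max)²).
n_e·A·C_max = 0.27 × 18 × 1.0 = 4.860 kg/m.
D = 53²/(4π × 150 × 4.860²) = 0.0631 m²/day.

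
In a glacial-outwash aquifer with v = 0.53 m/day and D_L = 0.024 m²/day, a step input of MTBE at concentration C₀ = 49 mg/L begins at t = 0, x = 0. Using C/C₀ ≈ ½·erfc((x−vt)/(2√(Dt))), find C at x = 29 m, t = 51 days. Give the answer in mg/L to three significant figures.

For a continuous step input, C/C₀ ≈ ½·erfc((x−vt)/(2√(Dt))).
vt = 0.53 × 51 = 27.03 m and 2√(Dt) = 2√(0.024 × 51) = 2.213 m.
Argument (x−vt)/(2√(Dt)) = (29 − 27.03)/2.213 = 0.8902; ½·erfc(0.8902) = 0.1040.
C = 49 × 0.1040 = 5.10 mg/L.

5.10 mg/L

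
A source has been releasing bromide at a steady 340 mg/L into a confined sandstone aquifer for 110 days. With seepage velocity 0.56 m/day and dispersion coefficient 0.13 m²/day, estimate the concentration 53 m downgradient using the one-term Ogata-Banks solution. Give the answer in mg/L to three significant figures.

For a continuous step input, C/C₀ ≈ ½·erfc((x−vt)/(2√(Dt))).
vt = 0.56 × 110 = 61.6 m and 2√(Dt) = 2√(0.13 × 110) = 7.563 m.
Argument (x−vt)/(2√(Dt)) = (53 − 61.6)/7.563 = -1.137; ½·erfc(-1.137) = 0.9461.
C = 340 × 0.9461 = 322 mg/L.

322 mg/L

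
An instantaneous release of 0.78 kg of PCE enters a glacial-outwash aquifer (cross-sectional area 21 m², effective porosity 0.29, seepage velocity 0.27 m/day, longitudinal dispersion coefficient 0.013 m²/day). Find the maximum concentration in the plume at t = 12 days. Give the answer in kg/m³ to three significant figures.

0.0915 kg/m³

The peak of an instantaneous 1D plume sits at x = vt; there the Gaussian factor is 1 and C_max = M/(n_e·A·√(4πDt)), where n_e·A is the pore area the mass is dissolved in.
√(4πDt) = √(4π × 0.013 × 12) = 1.400 m, so C_max = 0.78/(0.29 × 21 × 1.400) = 0.0915 kg/m³.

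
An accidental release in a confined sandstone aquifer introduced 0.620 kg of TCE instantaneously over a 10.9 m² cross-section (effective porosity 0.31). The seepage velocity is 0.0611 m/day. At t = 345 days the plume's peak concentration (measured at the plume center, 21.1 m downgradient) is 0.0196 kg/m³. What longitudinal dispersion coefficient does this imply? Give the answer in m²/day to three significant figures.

At the plume center C_max = M/(n_e·A·√(4πDt)), so D = M²/(4πt·(n_e·A·C_max)²).
n_e·A·C_max = 0.31 × 10.9 × 0.0196 = 0.06623 kg/m.
D = 0.620²/(4π × 345 × 0.06623²) = 0.0202 m²/day.

0.0202 m²/day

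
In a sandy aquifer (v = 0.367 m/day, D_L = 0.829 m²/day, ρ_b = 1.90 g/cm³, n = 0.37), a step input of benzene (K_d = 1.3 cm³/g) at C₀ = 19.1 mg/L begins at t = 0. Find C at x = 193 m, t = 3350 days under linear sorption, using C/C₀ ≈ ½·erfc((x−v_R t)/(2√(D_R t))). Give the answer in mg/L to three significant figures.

Retardation factor R = 1 + ρ_b·K_d/n = 1 + 1.90 × 1.3/0.37 = 7.676.
Sorption retards both mechanisms: v_R = v/R = 0.04781 m/day, D_R = D/R = 0.1080 m²/day.
v_R·t = 0.04781 × 3350 = 160.1635 m; 2√(D_R t) = 38.04 m; argument = (193 − 160.1635)/38.04 = 0.8632.
C = C₀ × ½·erfc(0.8632) = 19.1 × 0.1111 = 2.12 mg/L.

2.12 mg/L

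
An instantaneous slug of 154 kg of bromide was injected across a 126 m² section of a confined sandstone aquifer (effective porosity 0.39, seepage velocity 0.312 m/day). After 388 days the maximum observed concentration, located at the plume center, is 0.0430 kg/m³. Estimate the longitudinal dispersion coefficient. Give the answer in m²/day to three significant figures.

At the plume center C_max = M/(n_e·A·√(4πDt)), so D = M²/(4πt·(n_e·A·C_max)²).
n_e·A·C_max = 0.39 × 126 × 0.0430 = 2.113 kg/m.
D = 154²/(4π × 388 × 2.113²) = 1.09 m²/day.

1.09 m²/day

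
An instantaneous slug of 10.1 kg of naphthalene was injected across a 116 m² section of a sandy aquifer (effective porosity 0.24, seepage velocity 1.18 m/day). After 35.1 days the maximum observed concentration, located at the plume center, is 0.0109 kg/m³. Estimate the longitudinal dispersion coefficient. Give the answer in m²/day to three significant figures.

At the plume center C_max = M/(n_e·A·√(4πDt)), so D = M²/(4πt·(n_e·A·C_max)²).
n_e·A·C_max = 0.24 × 116 × 0.0109 = 0.3035 kg/m.
D = 10.1²/(4π × 35.1 × 0.3035²) = 2.51 m²/day.

2.51 m²/day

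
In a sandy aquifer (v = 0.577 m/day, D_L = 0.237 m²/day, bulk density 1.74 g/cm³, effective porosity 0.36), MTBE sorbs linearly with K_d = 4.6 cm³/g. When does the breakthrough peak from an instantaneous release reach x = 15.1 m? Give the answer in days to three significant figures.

Retardation factor R = 1 + ρ_b·K_d/n = 1 + 1.74 × 4.6/0.36 = 23.23.
Sorption retards both mechanisms: v_R = v/R = 0.02484 m/day, D_R = D/R = 0.01020 m²/day.
Peak time from v_R²t² + 2D_R t − x² = 0: t = (√(D_R² + v_R²x²) − D_R)/v_R².
√(D_R² + v_R²x²) = √(0.01020² + 0.02484² × 15.1²) = 0.3752; v_R² = 0.0006170.
t = (0.3752 − 0.01020)/0.0006170 = 592 days.

592 days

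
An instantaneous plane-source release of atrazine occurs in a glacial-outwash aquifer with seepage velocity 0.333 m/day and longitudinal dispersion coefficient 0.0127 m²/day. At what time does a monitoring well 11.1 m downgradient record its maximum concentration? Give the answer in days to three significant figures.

33.2 days

For the 1D instantaneous-source solution, setting ∂C/∂t = 0 at fixed x gives v²t² + 2Dt − x² = 0, so t = (√(D² + v²x²) − D)/v².
√(D² + v²x²) = √(0.0127² + 0.333² × 11.1²) = 3.696; v² = 0.110889.
t = (3.696 − 0.0127)/0.110889 = 33.2 days (vs. the pure-advection estimate x/v = 33.3 d).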